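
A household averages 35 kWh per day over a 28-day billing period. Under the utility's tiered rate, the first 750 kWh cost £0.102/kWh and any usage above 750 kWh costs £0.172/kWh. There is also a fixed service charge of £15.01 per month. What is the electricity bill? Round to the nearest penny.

£131.07

Usage = 35 kWh/day × 28 days = 980 kWh
First 750 kWh × £0.102 = £76.50
Remaining 230 kWh × £0.172 = £39.56
Energy charge = £116.06; + service £15.01 = £131.07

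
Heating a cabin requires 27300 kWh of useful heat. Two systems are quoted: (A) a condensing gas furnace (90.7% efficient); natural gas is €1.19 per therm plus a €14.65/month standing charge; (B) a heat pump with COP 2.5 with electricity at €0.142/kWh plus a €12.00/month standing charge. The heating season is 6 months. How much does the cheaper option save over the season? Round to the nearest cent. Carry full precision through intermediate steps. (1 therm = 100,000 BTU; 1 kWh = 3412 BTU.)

€312.63

Heat load = 27300 kWh × 3412 = 93,147,600 BTU
Gas: input = 93,147,600 / 0.907 = 102,698,567 BTU = 1,027 therm → 1,027 × €1.19 = €1,222.11; + 6 × €14.65 standing = €1,310.01
Heat pump: 93,147,600 BTU / 3412 = 27,300 kWh heat; / 2.5 = 10,920 kWh in → × €0.142 = €1,550.64; + 6 × €12.00 standing = €1,622.64
Difference = |€1,310.01 − €1,622.64| = €312.63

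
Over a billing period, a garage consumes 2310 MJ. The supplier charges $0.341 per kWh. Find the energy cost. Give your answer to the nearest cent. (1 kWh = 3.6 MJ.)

$218.81

2310 MJ × (0.27778 kWh/MJ) = 641.7 kWh
Cost = 641.7 kWh × $0.341/kWh = $218.81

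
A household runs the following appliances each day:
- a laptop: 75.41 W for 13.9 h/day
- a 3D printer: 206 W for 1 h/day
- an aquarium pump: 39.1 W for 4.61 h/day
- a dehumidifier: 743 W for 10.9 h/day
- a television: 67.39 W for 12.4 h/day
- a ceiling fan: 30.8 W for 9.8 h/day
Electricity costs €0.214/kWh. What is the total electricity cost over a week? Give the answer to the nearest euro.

laptop: 75.41 W × 13.9 h × 7 d = 7,337 Wh = 7.337 kWh
3D printer: 206 W × 1 h × 7 d = 1,442 Wh = 1.442 kWh
aquarium pump: 39.1 W × 4.61 h × 7 d = 1,262 Wh = 1.262 kWh
dehumidifier: 743 W × 10.9 h × 7 d = 56,691 Wh = 56.69 kWh
television: 67.39 W × 12.4 h × 7 d = 5,849 Wh = 5.849 kWh
ceiling fan: 30.8 W × 9.8 h × 7 d = 2,113 Wh = 2.113 kWh
Total energy = 7.337 + 1.442 + 1.262 + 56.69 + 5.849 + 2.113 = 74.69 kWh
Cost = 74.69 kWh × €0.214 = €15.98 ≈ €16

€16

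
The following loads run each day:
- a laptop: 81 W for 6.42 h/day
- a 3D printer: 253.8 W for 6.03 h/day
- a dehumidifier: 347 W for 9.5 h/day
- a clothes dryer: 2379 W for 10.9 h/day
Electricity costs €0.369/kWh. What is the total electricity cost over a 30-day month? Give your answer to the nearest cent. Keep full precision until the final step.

€346.25

laptop: 81 W × 6.42 h × 30 d = 15,601 Wh = 15.6 kWh
3D printer: 253.8 W × 6.03 h × 30 d = 45,912 Wh = 45.91 kWh
dehumidifier: 347 W × 9.5 h × 30 d = 98,895 Wh = 98.89 kWh
clothes dryer: 2379 W × 10.9 h × 30 d = 777,933 Wh = 777.9 kWh
Total energy = 15.6 + 45.91 + 98.89 + 777.9 = 938.3 kWh
Cost = 938.3 kWh × €0.369 = €346.25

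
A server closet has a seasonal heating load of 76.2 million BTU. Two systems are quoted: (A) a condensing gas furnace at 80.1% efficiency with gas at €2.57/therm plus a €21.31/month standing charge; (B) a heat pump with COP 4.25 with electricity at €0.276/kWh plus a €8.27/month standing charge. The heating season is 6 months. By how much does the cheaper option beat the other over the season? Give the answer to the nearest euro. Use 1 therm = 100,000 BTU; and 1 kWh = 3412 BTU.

€1073

Heat load = 76.2 × 10⁶ BTU = 76,200,000 BTU
Gas: input = 76,200,000 / 0.801 = 95,131,086 BTU = 951.3 therm → 951.3 × €2.57 = €2,444.87; + 6 × €21.31 standing = €2,572.73
Heat pump: 76,200,000 BTU / 3412 = 22,330 kWh heat; / 4.25 = 5,255 kWh in → × €0.276 = €1,450.33; + 6 × €8.27 standing = €1,499.95
Difference = |€2,572.73 − €1,499.95| = €1,072.78 ≈ €1073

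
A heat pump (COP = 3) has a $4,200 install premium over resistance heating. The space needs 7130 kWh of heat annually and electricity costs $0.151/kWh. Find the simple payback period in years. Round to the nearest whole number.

6 years

Resistance: 7130 kWh × $0.151 = $1,076.63/yr
Heat pump: 7130 / 3 = 2377 kWh in → × $0.151 = $358.88/yr
Annual savings = $717.75
Payback = $4,200 / $717.75 = 5.85 years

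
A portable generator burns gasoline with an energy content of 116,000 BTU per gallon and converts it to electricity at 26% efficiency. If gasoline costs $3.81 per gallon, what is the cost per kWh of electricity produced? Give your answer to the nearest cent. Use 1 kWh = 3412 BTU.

$0.43

Electrical output per gallon = 116,000 BTU × 0.26 / 3412 BTU/kWh = 8.839 kWh
Cost per kWh = $3.81 / 8.839 kWh = $0.431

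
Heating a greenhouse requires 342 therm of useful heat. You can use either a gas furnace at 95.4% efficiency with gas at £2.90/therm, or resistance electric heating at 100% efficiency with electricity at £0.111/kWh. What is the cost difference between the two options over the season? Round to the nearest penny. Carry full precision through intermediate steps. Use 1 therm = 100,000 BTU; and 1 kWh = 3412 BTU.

£72.98

Heat load = 342 therm × 100,000 = 34,200,000 BTU
Gas: input = 34,200,000 / 0.954 = 35,849,057 BTU = 358.5 therm → 358.5 × £2.90 = £1,039.62
Electric: 34,200,000 BTU / 3412 = 10,020 kWh → × £0.111 = £1,112.60
Difference = |£1,039.62 − £1,112.60| = £72.98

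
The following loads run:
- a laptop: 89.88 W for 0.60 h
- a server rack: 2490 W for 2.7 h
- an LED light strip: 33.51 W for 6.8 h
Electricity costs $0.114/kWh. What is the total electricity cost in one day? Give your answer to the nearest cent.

$0.80

laptop: 89.88 W × 0.60 h = 54 Wh = 0.05393 kWh
server rack: 2490 W × 2.7 h = 6,723 Wh = 6.723 kWh
LED light strip: 33.51 W × 6.8 h = 228 Wh = 0.2279 kWh
Total energy = 0.05393 + 6.723 + 0.2279 = 7.005 kWh
Cost = 7.005 kWh × $0.114 = $0.80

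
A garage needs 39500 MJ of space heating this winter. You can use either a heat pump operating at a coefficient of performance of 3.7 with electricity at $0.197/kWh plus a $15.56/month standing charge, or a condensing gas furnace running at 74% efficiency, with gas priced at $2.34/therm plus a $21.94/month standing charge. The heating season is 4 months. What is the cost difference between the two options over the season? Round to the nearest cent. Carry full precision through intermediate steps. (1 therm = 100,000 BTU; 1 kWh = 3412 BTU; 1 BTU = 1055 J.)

$625.21

Heat load = 39500 MJ = 39,500,000,000 J / 1055 = 37,440,758 BTU
Gas: input = 37,440,758 / 0.74 = 50,595,619 BTU = 506 therm → 506 × $2.34 = $1,183.94; + 4 × $21.94 standing = $1,271.70
Heat pump: 37,440,758 BTU / 3412 = 10,970 kWh heat; / 3.7 = 2,966 kWh in → × $0.197 = $584.25; + 4 × $15.56 standing = $646.49
Difference = |$1,271.70 − $646.49| = $625.21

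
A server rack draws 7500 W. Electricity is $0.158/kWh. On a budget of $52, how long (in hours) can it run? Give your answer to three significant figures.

43.9 h

Energy budget = $52 / $0.158 per kWh = 329.1 kWh = 329,114 Wh
Runtime = 329,114 Wh / 7500 W = 43.88 h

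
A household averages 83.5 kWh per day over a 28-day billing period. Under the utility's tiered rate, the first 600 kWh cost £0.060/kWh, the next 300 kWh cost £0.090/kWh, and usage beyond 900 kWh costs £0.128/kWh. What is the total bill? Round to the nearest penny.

Usage = 83.5 kWh/day × 28 days = 2338 kWh
First 600 kWh × £0.060 = £36.00
Next 300 kWh × £0.090 = £27.00
Remaining 1438 kWh × £0.128 = £184.06
Total = £247.06

£247.06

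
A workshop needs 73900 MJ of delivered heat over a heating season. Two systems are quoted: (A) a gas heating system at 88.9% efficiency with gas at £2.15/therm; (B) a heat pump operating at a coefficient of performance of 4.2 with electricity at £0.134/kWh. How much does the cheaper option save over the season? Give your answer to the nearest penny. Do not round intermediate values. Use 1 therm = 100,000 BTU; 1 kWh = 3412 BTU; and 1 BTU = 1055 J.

£1039.06

Heat load = 73900 MJ = 73,900,000,000 J / 1055 = 70,047,393 BTU
Gas: input = 70,047,393 / 0.889 = 78,793,468 BTU = 787.9 therm → 787.9 × £2.15 = £1,694.06
Heat pump: 70,047,393 BTU / 3412 = 20,530 kWh heat; / 4.2 = 4,888 kWh in → × £0.134 = £655.00
Difference = |£1,694.06 − £655.00| = £1,039.06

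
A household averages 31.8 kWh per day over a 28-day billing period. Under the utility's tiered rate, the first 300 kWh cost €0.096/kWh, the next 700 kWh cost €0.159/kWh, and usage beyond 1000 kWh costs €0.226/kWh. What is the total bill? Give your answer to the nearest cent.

€122.67

Usage = 31.8 kWh/day × 28 days = 890.4 kWh
First 300 kWh × €0.096 = €28.80
Next 590.4 kWh × €0.159 = €93.87
Remaining tier: 0 kWh (not reached)
Total = €122.67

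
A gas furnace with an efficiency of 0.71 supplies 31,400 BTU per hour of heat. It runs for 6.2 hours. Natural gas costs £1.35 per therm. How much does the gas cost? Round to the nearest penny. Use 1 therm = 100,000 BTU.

Heat delivered = 31,400 BTU/h × 6.2 h = 194,680 BTU
Gas input = 194,680 / 0.71 = 274,197 BTU
= 274,197 / 100,000 = 2.742 therm
Cost = 2.742 × £1.35/therm = £3.70

£3.70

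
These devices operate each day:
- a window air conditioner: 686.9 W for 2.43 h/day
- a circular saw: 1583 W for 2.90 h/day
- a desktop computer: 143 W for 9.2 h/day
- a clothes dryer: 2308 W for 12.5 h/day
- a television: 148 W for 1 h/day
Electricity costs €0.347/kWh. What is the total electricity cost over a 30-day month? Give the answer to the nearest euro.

€381

window air conditioner: 686.9 W × 2.43 h × 30 d = 50,075 Wh = 50.08 kWh
circular saw: 1583 W × 2.90 h × 30 d = 137,721 Wh = 137.7 kWh
desktop computer: 143 W × 9.2 h × 30 d = 39,468 Wh = 39.47 kWh
clothes dryer: 2308 W × 12.5 h × 30 d = 865,500 Wh = 865.5 kWh
television: 148 W × 1 h × 30 d = 4,440 Wh = 4.44 kWh
Total energy = 50.08 + 137.7 + 39.47 + 865.5 + 4.44 = 1,097 kWh
Cost = 1,097 kWh × €0.347 = €380.73 ≈ €381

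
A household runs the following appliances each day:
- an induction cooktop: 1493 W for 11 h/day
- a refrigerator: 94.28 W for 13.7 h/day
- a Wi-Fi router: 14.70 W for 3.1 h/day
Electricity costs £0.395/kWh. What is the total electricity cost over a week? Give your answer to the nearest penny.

£49.11

induction cooktop: 1493 W × 11 h × 7 d = 114,961 Wh = 115 kWh
refrigerator: 94.28 W × 13.7 h × 7 d = 9,041 Wh = 9.041 kWh
Wi-Fi router: 14.70 W × 3.1 h × 7 d = 319 Wh = 0.319 kWh
Total energy = 115 + 9.041 + 0.319 = 124.3 kWh
Cost = 124.3 kWh × £0.395 = £49.11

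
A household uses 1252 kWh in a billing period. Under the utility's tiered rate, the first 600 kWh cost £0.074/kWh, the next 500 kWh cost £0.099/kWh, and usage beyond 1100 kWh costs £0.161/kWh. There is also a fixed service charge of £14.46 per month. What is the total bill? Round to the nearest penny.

First 600 kWh × £0.074 = £44.40
Next 500 kWh × £0.099 = £49.50
Remaining 152 kWh × £0.161 = £24.47
Energy charge = £118.37; + service £14.46 = £132.83

£132.83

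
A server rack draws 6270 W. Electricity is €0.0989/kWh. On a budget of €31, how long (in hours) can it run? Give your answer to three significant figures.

50 h

Energy budget = €31 / €0.0989 per kWh = 313.4 kWh = 313,448 Wh
Runtime = 313,448 Wh / 6270 W = 49.99 h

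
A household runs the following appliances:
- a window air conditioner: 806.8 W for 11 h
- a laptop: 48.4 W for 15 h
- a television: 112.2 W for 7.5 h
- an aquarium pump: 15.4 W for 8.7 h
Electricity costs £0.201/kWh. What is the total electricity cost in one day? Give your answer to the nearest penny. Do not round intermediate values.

window air conditioner: 806.8 W × 11 h = 8,875 Wh = 8.875 kWh
laptop: 48.4 W × 15 h = 726 Wh = 0.726 kWh
television: 112.2 W × 7.5 h = 842 Wh = 0.8415 kWh
aquarium pump: 15.4 W × 8.7 h = 134 Wh = 0.134 kWh
Total energy = 8.875 + 0.726 + 0.8415 + 0.134 = 10.58 kWh
Cost = 10.58 kWh × £0.201 = £2.13

£2.13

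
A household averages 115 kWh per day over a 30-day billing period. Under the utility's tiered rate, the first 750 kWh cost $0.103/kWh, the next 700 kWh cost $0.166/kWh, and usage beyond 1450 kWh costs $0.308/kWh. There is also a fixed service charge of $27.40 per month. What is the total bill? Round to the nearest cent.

$836.85

Usage = 115 kWh/day × 30 days = 3450 kWh
First 750 kWh × $0.103 = $77.25
Next 700 kWh × $0.166 = $116.20
Remaining 2000 kWh × $0.308 = $616.00
Energy charge = $809.45; + service $27.40 = $836.85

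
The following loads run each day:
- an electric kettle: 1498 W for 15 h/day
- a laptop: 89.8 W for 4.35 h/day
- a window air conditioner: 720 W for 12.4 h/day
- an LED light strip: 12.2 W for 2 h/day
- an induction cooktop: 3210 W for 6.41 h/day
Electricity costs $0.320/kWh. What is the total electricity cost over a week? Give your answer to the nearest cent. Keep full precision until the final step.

$117.35

electric kettle: 1498 W × 15 h × 7 d = 157,290 Wh = 157.3 kWh
laptop: 89.8 W × 4.35 h × 7 d = 2,734 Wh = 2.734 kWh
window air conditioner: 720 W × 12.4 h × 7 d = 62,496 Wh = 62.5 kWh
LED light strip: 12.2 W × 2 h × 7 d = 171 Wh = 0.1708 kWh
induction cooktop: 3210 W × 6.41 h × 7 d = 144,033 Wh = 144 kWh
Total energy = 157.3 + 2.734 + 62.5 + 0.1708 + 144 = 366.7 kWh
Cost = 366.7 kWh × $0.320 = $117.35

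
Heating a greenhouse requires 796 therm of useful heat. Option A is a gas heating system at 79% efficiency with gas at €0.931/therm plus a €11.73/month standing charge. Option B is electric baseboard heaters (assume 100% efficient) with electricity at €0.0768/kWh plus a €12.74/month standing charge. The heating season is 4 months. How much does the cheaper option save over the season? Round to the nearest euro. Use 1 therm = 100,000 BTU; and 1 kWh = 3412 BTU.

€858

Heat load = 796 therm × 100,000 = 79,600,000 BTU
Gas: input = 79,600,000 / 0.79 = 100,759,494 BTU = 1,008 therm → 1,008 × €0.931 = €938.07; + 4 × €11.73 standing = €984.99
Electric: 79,600,000 BTU / 3412 = 23,330 kWh → × €0.0768 = €1,791.70; + 4 × €12.74 standing = €1,842.66
Difference = |€984.99 − €1,842.66| = €857.67 ≈ €858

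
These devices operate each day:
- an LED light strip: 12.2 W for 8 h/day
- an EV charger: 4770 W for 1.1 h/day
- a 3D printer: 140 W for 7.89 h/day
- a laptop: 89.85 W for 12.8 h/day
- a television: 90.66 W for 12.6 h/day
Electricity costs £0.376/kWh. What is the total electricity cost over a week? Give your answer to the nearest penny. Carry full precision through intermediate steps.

£23.01

LED light strip: 12.2 W × 8 h × 7 d = 683 Wh = 0.6832 kWh
EV charger: 4770 W × 1.1 h × 7 d = 36,729 Wh = 36.73 kWh
3D printer: 140 W × 7.89 h × 7 d = 7,732 Wh = 7.732 kWh
laptop: 89.85 W × 12.8 h × 7 d = 8,051 Wh = 8.051 kWh
television: 90.66 W × 12.6 h × 7 d = 7,996 Wh = 7.996 kWh
Total energy = 0.6832 + 36.73 + 7.732 + 8.051 + 7.996 = 61.19 kWh
Cost = 61.19 kWh × £0.376 = £23.01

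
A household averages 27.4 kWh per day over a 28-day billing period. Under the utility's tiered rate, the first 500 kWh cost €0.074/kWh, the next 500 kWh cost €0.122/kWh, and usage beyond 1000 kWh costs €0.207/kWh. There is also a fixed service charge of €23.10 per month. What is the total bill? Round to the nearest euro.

Usage = 27.4 kWh/day × 28 days = 767.2 kWh
First 500 kWh × €0.074 = €37.00
Next 267.2 kWh × €0.122 = €32.60
Remaining tier: 0 kWh (not reached)
Energy charge = €69.60; + service €23.10 = €92.70 ≈ €93

€93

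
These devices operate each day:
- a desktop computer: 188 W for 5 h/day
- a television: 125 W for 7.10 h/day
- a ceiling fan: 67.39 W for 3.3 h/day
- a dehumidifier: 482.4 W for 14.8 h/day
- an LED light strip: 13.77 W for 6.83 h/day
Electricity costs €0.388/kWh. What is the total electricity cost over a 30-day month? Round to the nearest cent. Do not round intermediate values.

desktop computer: 188 W × 5 h × 30 d = 28,200 Wh = 28.2 kWh
television: 125 W × 7.10 h × 30 d = 26,625 Wh = 26.62 kWh
ceiling fan: 67.39 W × 3.3 h × 30 d = 6,672 Wh = 6.672 kWh
dehumidifier: 482.4 W × 14.8 h × 30 d = 214,186 Wh = 214.2 kWh
LED light strip: 13.77 W × 6.83 h × 30 d = 2,821 Wh = 2.821 kWh
Total energy = 28.2 + 26.62 + 6.672 + 214.2 + 2.821 = 278.5 kWh
Cost = 278.5 kWh × €0.388 = €108.06

€108.06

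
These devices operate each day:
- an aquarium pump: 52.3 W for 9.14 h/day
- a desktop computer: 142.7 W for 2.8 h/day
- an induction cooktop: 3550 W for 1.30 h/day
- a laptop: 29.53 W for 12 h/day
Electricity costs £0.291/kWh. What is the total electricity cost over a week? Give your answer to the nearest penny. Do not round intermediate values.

aquarium pump: 52.3 W × 9.14 h × 7 d = 3,346 Wh = 3.346 kWh
desktop computer: 142.7 W × 2.8 h × 7 d = 2,797 Wh = 2.797 kWh
induction cooktop: 3550 W × 1.30 h × 7 d = 32,305 Wh = 32.3 kWh
laptop: 29.53 W × 12 h × 7 d = 2,481 Wh = 2.481 kWh
Total energy = 3.346 + 2.797 + 32.3 + 2.481 = 40.93 kWh
Cost = 40.93 kWh × £0.291 = £11.91

£11.91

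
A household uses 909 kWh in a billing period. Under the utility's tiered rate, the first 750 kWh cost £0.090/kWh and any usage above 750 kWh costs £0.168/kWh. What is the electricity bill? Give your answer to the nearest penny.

£94.21

First 750 kWh × £0.090 = £67.50
Remaining 159 kWh × £0.168 = £26.71
Total = £94.21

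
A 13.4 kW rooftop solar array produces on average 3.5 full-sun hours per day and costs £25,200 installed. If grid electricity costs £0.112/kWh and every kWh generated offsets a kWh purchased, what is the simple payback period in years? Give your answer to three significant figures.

Daily generation = 13.4 kW × 3.5 h = 46.9 kWh
Annual generation = 46.9 × 365 = 17118 kWh
Annual savings = 17118 × £0.112 = £1,917.27
Payback = £25,200 / £1,917.27 = 13.1 years

13.1 years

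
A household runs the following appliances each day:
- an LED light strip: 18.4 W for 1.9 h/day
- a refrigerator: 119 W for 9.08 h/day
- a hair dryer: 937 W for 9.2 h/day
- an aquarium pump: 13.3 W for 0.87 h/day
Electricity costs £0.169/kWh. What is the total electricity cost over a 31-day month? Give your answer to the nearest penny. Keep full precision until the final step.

£51.07

LED light strip: 18.4 W × 1.9 h × 31 d = 1,084 Wh = 1.084 kWh
refrigerator: 119 W × 9.08 h × 31 d = 33,496 Wh = 33.5 kWh
hair dryer: 937 W × 9.2 h × 31 d = 267,232 Wh = 267.2 kWh
aquarium pump: 13.3 W × 0.87 h × 31 d = 359 Wh = 0.3587 kWh
Total energy = 1.084 + 33.5 + 267.2 + 0.3587 = 302.2 kWh
Cost = 302.2 kWh × £0.169 = £51.07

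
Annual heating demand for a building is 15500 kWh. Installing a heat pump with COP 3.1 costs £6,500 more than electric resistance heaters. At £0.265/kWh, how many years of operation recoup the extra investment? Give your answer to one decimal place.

Resistance: 15500 kWh × £0.265 = £4,107.50/yr
Heat pump: 15500 / 3.1 = 5000 kWh in → × £0.265 = £1,325.00/yr
Annual savings = £2,782.50
Payback = £6,500 / £2,782.50 = 2.34 years

2.3 years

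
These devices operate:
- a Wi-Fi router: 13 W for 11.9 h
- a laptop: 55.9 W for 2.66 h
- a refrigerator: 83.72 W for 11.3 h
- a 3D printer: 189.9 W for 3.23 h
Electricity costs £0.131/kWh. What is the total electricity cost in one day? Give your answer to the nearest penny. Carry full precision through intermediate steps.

Wi-Fi router: 13 W × 11.9 h = 155 Wh = 0.1547 kWh
laptop: 55.9 W × 2.66 h = 149 Wh = 0.1487 kWh
refrigerator: 83.72 W × 11.3 h = 946 Wh = 0.946 kWh
3D printer: 189.9 W × 3.23 h = 613 Wh = 0.6134 kWh
Total energy = 0.1547 + 0.1487 + 0.946 + 0.6134 = 1.863 kWh
Cost = 1.863 kWh × £0.131 = £0.24

£0.24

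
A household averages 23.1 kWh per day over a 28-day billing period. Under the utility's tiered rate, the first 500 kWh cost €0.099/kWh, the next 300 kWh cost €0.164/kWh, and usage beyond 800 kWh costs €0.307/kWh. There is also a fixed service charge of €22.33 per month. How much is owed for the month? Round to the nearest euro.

€96

Usage = 23.1 kWh/day × 28 days = 646.8 kWh
First 500 kWh × €0.099 = €49.50
Next 146.8 kWh × €0.164 = €24.08
Remaining tier: 0 kWh (not reached)
Energy charge = €73.58; + service €22.33 = €95.91 ≈ €96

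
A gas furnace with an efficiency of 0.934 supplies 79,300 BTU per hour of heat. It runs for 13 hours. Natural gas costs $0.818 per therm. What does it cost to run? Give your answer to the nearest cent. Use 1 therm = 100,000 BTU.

$9.03

Heat delivered = 79,300 BTU/h × 13 h = 1,030,900 BTU
Gas input = 1,030,900 / 0.934 = 1,103,747 BTU
= 1,103,747 / 100,000 = 11.04 therm
Cost = 11.04 × $0.818/therm = $9.03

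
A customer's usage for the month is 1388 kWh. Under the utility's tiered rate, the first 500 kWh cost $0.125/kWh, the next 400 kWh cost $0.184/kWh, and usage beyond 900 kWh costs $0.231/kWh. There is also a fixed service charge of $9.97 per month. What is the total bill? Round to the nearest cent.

First 500 kWh × $0.125 = $62.50
Next 400 kWh × $0.184 = $73.60
Remaining 488 kWh × $0.231 = $112.73
Energy charge = $248.83; + service $9.97 = $258.80

$258.80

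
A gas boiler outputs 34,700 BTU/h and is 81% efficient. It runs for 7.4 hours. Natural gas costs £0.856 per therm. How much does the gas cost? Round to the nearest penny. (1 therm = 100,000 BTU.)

£2.71

Heat delivered = 34,700 BTU/h × 7.4 h = 256,780 BTU
Gas input = 256,780 / 0.81 = 317,012 BTU
= 317,012 / 100,000 = 3.17 therm
Cost = 3.17 × £0.856/therm = £2.71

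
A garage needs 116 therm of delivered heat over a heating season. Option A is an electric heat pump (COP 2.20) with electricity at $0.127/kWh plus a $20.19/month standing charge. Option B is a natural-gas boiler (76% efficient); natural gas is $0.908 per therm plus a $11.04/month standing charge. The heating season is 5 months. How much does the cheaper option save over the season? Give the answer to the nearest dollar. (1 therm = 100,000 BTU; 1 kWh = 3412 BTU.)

Heat load = 116 therm × 100,000 = 11,600,000 BTU
Gas: input = 11,600,000 / 0.76 = 15,263,158 BTU = 152.6 therm → 152.6 × $0.908 = $138.59; + 5 × $11.04 standing = $193.79
Heat pump: 11,600,000 BTU / 3412 = 3,400 kWh heat; / 2.20 = 1,545 kWh in → × $0.127 = $196.26; + 5 × $20.19 standing = $297.21
Difference = |$193.79 − $297.21| = $103.42 ≈ $103

$103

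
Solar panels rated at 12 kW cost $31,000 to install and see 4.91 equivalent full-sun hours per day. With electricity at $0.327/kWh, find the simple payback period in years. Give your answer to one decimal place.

4.4 years

Daily generation = 12 kW × 4.91 h = 58.92 kWh
Annual generation = 58.92 × 365 = 21506 kWh
Annual savings = 21506 × $0.327 = $7,032.40
Payback = $31,000 / $7,032.40 = 4.41 years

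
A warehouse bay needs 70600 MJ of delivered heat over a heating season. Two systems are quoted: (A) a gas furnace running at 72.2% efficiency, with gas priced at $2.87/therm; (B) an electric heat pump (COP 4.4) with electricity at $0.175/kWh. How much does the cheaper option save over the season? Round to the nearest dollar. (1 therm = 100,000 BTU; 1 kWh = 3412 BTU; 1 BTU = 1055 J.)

$1880

Heat load = 70600 MJ = 70,600,000,000 J / 1055 = 66,919,431 BTU
Gas: input = 66,919,431 / 0.722 = 92,686,193 BTU = 926.9 therm → 926.9 × $2.87 = $2,660.09
Heat pump: 66,919,431 BTU / 3412 = 19,610 kWh heat; / 4.4 = 4,457 kWh in → × $0.175 = $780.06
Difference = |$2,660.09 − $780.06| = $1,880.03 ≈ $1880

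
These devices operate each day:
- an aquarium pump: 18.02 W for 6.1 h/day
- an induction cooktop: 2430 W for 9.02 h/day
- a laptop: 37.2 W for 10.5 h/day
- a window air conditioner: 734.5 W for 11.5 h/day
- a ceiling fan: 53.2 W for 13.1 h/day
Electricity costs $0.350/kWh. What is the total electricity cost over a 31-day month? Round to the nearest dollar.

$342

aquarium pump: 18.02 W × 6.1 h × 31 d = 3,408 Wh = 3.408 kWh
induction cooktop: 2430 W × 9.02 h × 31 d = 679,477 Wh = 679.5 kWh
laptop: 37.2 W × 10.5 h × 31 d = 12,109 Wh = 12.11 kWh
window air conditioner: 734.5 W × 11.5 h × 31 d = 261,849 Wh = 261.8 kWh
ceiling fan: 53.2 W × 13.1 h × 31 d = 21,605 Wh = 21.6 kWh
Total energy = 3.408 + 679.5 + 12.11 + 261.8 + 21.6 = 978.4 kWh
Cost = 978.4 kWh × $0.350 = $342.46 ≈ $342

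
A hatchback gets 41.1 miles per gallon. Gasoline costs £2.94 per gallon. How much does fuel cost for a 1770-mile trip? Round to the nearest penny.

£126.61

Fuel = 1770 mi / 41.1 mpg = 43.07 gal
Cost = 43.07 gal × £2.94/gal = £126.61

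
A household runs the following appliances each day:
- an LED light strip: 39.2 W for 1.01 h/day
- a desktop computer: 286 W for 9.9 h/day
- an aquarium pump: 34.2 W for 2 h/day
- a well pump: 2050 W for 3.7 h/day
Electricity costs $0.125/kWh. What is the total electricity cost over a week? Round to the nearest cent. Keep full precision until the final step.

LED light strip: 39.2 W × 1.01 h × 7 d = 277 Wh = 0.2771 kWh
desktop computer: 286 W × 9.9 h × 7 d = 19,820 Wh = 19.82 kWh
aquarium pump: 34.2 W × 2 h × 7 d = 479 Wh = 0.4788 kWh
well pump: 2050 W × 3.7 h × 7 d = 53,095 Wh = 53.09 kWh
Total energy = 0.2771 + 19.82 + 0.4788 + 53.09 = 73.67 kWh
Cost = 73.67 kWh × $0.125 = $9.21

$9.21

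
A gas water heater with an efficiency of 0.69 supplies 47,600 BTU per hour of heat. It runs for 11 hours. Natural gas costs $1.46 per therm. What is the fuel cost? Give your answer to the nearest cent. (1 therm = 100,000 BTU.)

Heat delivered = 47,600 BTU/h × 11 h = 523,600 BTU
Gas input = 523,600 / 0.69 = 758,841 BTU
= 758,841 / 100,000 = 7.588 therm
Cost = 7.588 × $1.46/therm = $11.08

$11.08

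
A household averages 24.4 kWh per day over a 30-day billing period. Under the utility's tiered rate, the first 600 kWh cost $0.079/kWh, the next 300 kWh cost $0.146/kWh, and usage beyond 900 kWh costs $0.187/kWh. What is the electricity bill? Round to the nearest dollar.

Usage = 24.4 kWh/day × 30 days = 732 kWh
First 600 kWh × $0.079 = $47.40
Next 132 kWh × $0.146 = $19.27
Remaining tier: 0 kWh (not reached)
Total = $66.67 ≈ $67

$67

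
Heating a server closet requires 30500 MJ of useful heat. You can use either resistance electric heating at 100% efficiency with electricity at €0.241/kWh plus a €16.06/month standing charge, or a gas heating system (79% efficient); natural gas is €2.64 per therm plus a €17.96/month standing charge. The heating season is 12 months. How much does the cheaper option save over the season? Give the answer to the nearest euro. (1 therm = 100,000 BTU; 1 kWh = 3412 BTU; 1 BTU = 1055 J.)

Heat load = 30500 MJ = 30,500,000,000 J / 1055 = 28,909,953 BTU
Gas: input = 28,909,953 / 0.79 = 36,594,877 BTU = 365.9 therm → 365.9 × €2.64 = €966.10; + 12 × €17.96 standing = €1,181.62
Electric: 28,909,953 BTU / 3412 = 8,473 kWh → × €0.241 = €2,042.00; + 12 × €16.06 standing = €2,234.72
Difference = |€1,181.62 − €2,234.72| = €1,053.09 ≈ €1053

€1053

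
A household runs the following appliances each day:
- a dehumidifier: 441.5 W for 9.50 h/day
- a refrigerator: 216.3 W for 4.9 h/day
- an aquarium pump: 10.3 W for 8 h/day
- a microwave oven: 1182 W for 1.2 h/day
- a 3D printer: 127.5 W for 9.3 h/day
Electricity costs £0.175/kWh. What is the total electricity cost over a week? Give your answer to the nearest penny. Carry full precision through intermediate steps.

£9.73

dehumidifier: 441.5 W × 9.50 h × 7 d = 29,360 Wh = 29.36 kWh
refrigerator: 216.3 W × 4.9 h × 7 d = 7,419 Wh = 7.419 kWh
aquarium pump: 10.3 W × 8 h × 7 d = 577 Wh = 0.5768 kWh
microwave oven: 1182 W × 1.2 h × 7 d = 9,929 Wh = 9.929 kWh
3D printer: 127.5 W × 9.3 h × 7 d = 8,300 Wh = 8.3 kWh
Total energy = 29.36 + 7.419 + 0.5768 + 9.929 + 8.3 = 55.58 kWh
Cost = 55.58 kWh × £0.175 = £9.73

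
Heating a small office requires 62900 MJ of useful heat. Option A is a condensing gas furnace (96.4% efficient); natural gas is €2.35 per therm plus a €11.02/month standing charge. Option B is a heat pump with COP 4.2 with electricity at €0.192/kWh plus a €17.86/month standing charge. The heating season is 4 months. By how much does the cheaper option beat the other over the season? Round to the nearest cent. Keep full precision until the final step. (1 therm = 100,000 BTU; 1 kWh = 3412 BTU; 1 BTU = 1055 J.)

€627.25

Heat load = 62900 MJ = 62,900,000,000 J / 1055 = 59,620,853 BTU
Gas: input = 59,620,853 / 0.964 = 61,847,358 BTU = 618.5 therm → 618.5 × €2.35 = €1,453.41; + 4 × €11.02 standing = €1,497.49
Heat pump: 59,620,853 BTU / 3412 = 17,470 kWh heat; / 4.2 = 4,160 kWh in → × €0.192 = €798.81; + 4 × €17.86 standing = €870.25
Difference = |€1,497.49 − €870.25| = €627.25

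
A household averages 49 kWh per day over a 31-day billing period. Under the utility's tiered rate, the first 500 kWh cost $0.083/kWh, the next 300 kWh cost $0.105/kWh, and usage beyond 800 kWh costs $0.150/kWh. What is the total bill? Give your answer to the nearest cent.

Usage = 49 kWh/day × 31 days = 1519 kWh
First 500 kWh × $0.083 = $41.50
Next 300 kWh × $0.105 = $31.50
Remaining 719 kWh × $0.150 = $107.85
Total = $180.85

$180.85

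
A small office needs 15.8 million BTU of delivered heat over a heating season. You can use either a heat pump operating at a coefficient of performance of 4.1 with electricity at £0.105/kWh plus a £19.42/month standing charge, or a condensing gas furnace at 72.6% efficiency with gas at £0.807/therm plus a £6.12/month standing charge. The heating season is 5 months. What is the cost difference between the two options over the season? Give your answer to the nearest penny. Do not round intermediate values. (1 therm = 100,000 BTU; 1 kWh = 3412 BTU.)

£9.46

Heat load = 15.8 × 10⁶ BTU = 15,800,000 BTU
Gas: input = 15,800,000 / 0.726 = 21,763,085 BTU = 217.6 therm → 217.6 × £0.807 = £175.63; + 5 × £6.12 standing = £206.23
Heat pump: 15,800,000 BTU / 3412 = 4,631 kWh heat; / 4.1 = 1,129 kWh in → × £0.105 = £118.59; + 5 × £19.42 standing = £215.69
Difference = |£206.23 − £215.69| = £9.46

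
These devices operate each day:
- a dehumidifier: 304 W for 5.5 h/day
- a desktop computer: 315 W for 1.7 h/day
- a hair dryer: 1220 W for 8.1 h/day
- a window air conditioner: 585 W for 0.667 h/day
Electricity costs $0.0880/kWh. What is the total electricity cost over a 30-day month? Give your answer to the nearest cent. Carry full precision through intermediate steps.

dehumidifier: 304 W × 5.5 h × 30 d = 50,160 Wh = 50.16 kWh
desktop computer: 315 W × 1.7 h × 30 d = 16,065 Wh = 16.07 kWh
hair dryer: 1220 W × 8.1 h × 30 d = 296,460 Wh = 296.5 kWh
window air conditioner: 585 W × 0.667 h × 30 d = 11,706 Wh = 11.71 kWh
Total energy = 50.16 + 16.07 + 296.5 + 11.71 = 374.4 kWh
Cost = 374.4 kWh × $0.0880 = $32.95

$32.95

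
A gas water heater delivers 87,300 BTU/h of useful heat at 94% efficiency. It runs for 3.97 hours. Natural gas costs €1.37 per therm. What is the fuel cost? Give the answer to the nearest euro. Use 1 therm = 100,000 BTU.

Heat delivered = 87,300 BTU/h × 3.97 h = 346,581 BTU
Gas input = 346,581 / 0.94 = 368,703 BTU
= 368,703 / 100,000 = 3.687 therm
Cost = 3.687 × €1.37/therm = €5.05 ≈ €5

€5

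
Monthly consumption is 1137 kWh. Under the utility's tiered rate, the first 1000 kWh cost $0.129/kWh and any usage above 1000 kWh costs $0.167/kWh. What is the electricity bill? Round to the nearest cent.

First 1000 kWh × $0.129 = $129.00
Remaining 137 kWh × $0.167 = $22.88
Total = $151.88

$151.88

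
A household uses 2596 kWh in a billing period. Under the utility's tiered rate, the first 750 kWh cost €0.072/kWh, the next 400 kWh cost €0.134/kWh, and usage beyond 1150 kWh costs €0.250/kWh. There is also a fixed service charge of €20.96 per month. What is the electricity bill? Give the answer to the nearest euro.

€490

First 750 kWh × €0.072 = €54.00
Next 400 kWh × €0.134 = €53.60
Remaining 1446 kWh × €0.250 = €361.50
Energy charge = €469.10; + service €20.96 = €490.06 ≈ €490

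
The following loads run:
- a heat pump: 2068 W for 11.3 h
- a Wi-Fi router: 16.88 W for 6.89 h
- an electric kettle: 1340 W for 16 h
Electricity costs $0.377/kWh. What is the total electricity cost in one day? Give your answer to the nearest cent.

heat pump: 2068 W × 11.3 h = 23,368 Wh = 23.37 kWh
Wi-Fi router: 16.88 W × 6.89 h = 116 Wh = 0.1163 kWh
electric kettle: 1340 W × 16 h = 21,440 Wh = 21.44 kWh
Total energy = 23.37 + 0.1163 + 21.44 = 44.92 kWh
Cost = 44.92 kWh × $0.377 = $16.94

$16.94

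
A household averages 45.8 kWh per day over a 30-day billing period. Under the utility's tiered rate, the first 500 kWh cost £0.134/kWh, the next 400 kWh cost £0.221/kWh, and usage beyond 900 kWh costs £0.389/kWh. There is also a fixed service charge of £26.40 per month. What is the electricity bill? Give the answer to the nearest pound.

£366

Usage = 45.8 kWh/day × 30 days = 1374 kWh
First 500 kWh × £0.134 = £67.00
Next 400 kWh × £0.221 = £88.40
Remaining 474 kWh × £0.389 = £184.39
Energy charge = £339.79; + service £26.40 = £366.19 ≈ £366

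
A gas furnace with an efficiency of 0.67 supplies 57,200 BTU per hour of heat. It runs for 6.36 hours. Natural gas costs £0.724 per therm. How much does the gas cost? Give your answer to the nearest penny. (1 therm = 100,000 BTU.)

Heat delivered = 57,200 BTU/h × 6.36 h = 363,792 BTU
Gas input = 363,792 / 0.67 = 542,973 BTU
= 542,973 / 100,000 = 5.43 therm
Cost = 5.43 × £0.724/therm = £3.93

£3.93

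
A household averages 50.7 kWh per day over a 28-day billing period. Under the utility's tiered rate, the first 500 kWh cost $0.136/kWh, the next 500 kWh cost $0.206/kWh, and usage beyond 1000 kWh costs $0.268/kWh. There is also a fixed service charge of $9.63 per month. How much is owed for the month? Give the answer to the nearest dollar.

$293

Usage = 50.7 kWh/day × 28 days = 1419.6 kWh
First 500 kWh × $0.136 = $68.00
Next 500 kWh × $0.206 = $103.00
Remaining 419.6 kWh × $0.268 = $112.45
Energy charge = $283.45; + service $9.63 = $293.08 ≈ $293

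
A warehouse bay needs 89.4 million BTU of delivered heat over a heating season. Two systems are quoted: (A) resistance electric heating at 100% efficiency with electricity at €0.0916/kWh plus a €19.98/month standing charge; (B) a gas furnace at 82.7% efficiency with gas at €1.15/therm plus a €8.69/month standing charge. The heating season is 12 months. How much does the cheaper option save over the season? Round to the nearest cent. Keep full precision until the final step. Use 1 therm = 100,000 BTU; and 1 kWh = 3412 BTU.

Heat load = 89.4 × 10⁶ BTU = 89,400,000 BTU
Gas: input = 89,400,000 / 0.827 = 108,101,572 BTU = 1,081 therm → 1,081 × €1.15 = €1,243.17; + 12 × €8.69 standing = €1,347.45
Electric: 89,400,000 BTU / 3412 = 26,200 kWh → × €0.0916 = €2,400.07; + 12 × €19.98 standing = €2,639.83
Difference = |€1,347.45 − €2,639.83| = €1,292.38

€1292.38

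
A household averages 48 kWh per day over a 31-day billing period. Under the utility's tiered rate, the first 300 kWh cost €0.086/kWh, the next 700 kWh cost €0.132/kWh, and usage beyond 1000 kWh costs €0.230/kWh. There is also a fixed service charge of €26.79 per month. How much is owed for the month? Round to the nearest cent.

Usage = 48 kWh/day × 31 days = 1488 kWh
First 300 kWh × €0.086 = €25.80
Next 700 kWh × €0.132 = €92.40
Remaining 488 kWh × €0.230 = €112.24
Energy charge = €230.44; + service €26.79 = €257.23

€257.23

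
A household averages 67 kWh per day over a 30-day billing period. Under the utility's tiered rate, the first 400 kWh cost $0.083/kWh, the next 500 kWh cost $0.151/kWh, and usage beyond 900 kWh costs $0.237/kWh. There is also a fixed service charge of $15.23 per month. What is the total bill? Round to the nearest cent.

Usage = 67 kWh/day × 30 days = 2010 kWh
First 400 kWh × $0.083 = $33.20
Next 500 kWh × $0.151 = $75.50
Remaining 1110 kWh × $0.237 = $263.07
Energy charge = $371.77; + service $15.23 = $387.00

$387.00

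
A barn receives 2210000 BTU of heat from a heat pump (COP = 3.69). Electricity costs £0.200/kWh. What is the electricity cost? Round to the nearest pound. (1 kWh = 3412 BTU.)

Heat delivered = 2,210,000 BTU / 3412 = 647.7 kWh
Electrical input = 647.7 kWh / 3.69 = 175.5 kWh
Cost = 175.5 × £0.200/kWh = £35.11 ≈ £35

£35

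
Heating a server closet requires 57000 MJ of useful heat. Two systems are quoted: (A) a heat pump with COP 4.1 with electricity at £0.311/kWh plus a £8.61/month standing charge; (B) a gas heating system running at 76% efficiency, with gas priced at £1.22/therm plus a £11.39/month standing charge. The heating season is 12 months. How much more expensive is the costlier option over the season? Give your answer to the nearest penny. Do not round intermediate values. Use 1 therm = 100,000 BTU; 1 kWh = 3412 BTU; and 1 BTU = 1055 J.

Heat load = 57000 MJ = 57,000,000,000 J / 1055 = 54,028,436 BTU
Gas: input = 54,028,436 / 0.76 = 71,090,047 BTU = 710.9 therm → 710.9 × £1.22 = £867.30; + 12 × £11.39 standing = £1,003.98
Heat pump: 54,028,436 BTU / 3412 = 15,830 kWh heat; / 4.1 = 3,862 kWh in → × £0.311 = £1,201.13; + 12 × £8.61 standing = £1,304.45
Difference = |£1,003.98 − £1,304.45| = £300.47

£300.47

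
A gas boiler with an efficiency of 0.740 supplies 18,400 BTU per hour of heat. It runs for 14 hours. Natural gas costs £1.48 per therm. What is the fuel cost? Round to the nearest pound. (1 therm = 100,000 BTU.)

Heat delivered = 18,400 BTU/h × 14 h = 257,600 BTU
Gas input = 257,600 / 0.740 = 348,108 BTU
= 348,108 / 100,000 = 3.481 therm
Cost = 3.481 × £1.48/therm = £5.15 ≈ £5

£5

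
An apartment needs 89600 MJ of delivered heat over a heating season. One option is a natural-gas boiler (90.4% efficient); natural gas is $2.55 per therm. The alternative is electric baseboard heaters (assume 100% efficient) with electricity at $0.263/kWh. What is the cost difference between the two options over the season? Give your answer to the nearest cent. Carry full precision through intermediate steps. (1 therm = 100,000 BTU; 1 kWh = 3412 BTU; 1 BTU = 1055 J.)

$4150.72

Heat load = 89600 MJ = 89,600,000,000 J / 1055 = 84,928,910 BTU
Gas: input = 84,928,910 / 0.904 = 93,947,909 BTU = 939.5 therm → 939.5 × $2.55 = $2,395.67
Electric: 84,928,910 BTU / 3412 = 24,890 kWh → × $0.263 = $6,546.40
Difference = |$2,395.67 − $6,546.40| = $4,150.72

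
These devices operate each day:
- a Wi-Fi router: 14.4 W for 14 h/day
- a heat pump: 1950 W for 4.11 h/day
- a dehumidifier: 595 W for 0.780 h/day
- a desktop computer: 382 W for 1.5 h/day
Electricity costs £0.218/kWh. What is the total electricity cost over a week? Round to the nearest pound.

£14

Wi-Fi router: 14.4 W × 14 h × 7 d = 1,411 Wh = 1.411 kWh
heat pump: 1950 W × 4.11 h × 7 d = 56,102 Wh = 56.1 kWh
dehumidifier: 595 W × 0.780 h × 7 d = 3,249 Wh = 3.249 kWh
desktop computer: 382 W × 1.5 h × 7 d = 4,011 Wh = 4.011 kWh
Total energy = 1.411 + 56.1 + 3.249 + 4.011 = 64.77 kWh
Cost = 64.77 kWh × £0.218 = £14.12 ≈ £14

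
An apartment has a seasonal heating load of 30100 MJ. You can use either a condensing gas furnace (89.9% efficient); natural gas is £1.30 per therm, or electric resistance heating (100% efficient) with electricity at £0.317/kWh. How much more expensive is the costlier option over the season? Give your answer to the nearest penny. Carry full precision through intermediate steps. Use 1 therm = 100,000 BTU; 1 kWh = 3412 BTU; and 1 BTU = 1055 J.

Heat load = 30100 MJ = 30,100,000,000 J / 1055 = 28,530,806 BTU
Gas: input = 28,530,806 / 0.899 = 31,736,158 BTU = 317.4 therm → 317.4 × £1.30 = £412.57
Electric: 28,530,806 BTU / 3412 = 8,362 kWh → × £0.317 = £2,650.72
Difference = |£412.57 − £2,650.72| = £2,238.15

£2238.15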